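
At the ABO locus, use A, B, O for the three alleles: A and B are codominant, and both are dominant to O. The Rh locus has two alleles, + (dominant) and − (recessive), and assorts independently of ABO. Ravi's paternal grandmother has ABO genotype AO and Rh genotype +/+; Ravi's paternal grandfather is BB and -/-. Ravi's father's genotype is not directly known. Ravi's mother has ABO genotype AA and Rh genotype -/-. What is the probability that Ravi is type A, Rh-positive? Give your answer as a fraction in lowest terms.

1/4

Ravi's father's ABO genotype from AO × BB: 1/2 AB, 1/2 BO.
Crossing each possibility with the mother AA and summing P(type A): 1/2·1/2 + 1/2·1/2 = 1/2.
Similarly for Rh via the father's Rh distribution: P(Rh+) = 1/2.
Independent loci: 1/2 × 1/2 = 1/4.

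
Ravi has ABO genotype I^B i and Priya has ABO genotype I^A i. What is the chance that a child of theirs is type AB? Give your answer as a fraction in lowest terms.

ABO cross I^B i × I^A i → offspring phenotypes: 1/4 O, 1/4 A, 1/4 B, 1/4 AB.
So P(type AB) = 1/4.

1/4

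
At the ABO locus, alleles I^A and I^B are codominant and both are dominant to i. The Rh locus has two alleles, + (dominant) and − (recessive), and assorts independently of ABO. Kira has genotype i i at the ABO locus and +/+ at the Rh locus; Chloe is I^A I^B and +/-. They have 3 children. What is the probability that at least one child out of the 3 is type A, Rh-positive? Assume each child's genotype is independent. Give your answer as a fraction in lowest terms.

7/8

ABO cross i i × I^A I^B → 1/2 A, 1/2 B.
Rh cross +/+ × +/- → 1 Rh+; so P(type A, Rh-positive) = 1/2 × 1 = 1/2 per child.
P(none) = (1/2)^3 = 1/8; P(at least one) = 1 − 1/8 = 7/8.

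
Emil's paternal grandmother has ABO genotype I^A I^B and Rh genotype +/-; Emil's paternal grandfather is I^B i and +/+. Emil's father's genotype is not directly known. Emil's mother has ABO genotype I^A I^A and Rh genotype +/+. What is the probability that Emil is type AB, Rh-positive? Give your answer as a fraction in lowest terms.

Emil's father's ABO genotype from I^A I^B × I^B i: 1/4 I^A I^B, 1/4 I^A i, 1/4 I^B I^B, 1/4 I^B i.
Crossing each possibility with the mother I^A I^A and summing P(type AB): 1/4·1/2 + 1/4·0 + 1/4·1 + 1/4·1/2 = 1/2.
Similarly for Rh via the father's Rh distribution: P(Rh+) = 1.
Independent loci: 1/2 × 1 = 1/2.

1/2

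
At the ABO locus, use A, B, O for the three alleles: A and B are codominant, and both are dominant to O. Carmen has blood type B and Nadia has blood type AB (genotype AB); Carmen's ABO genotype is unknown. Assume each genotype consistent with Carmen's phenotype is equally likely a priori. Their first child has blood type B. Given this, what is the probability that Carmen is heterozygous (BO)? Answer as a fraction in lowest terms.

Possible genotypes: Carmen ∈ {BB, BO}; Nadia ∈ {AB}.
Weight each parental genotype pair by prior × P(type-B child):
  BB × AB: posterior weight 1/2.
  BO × AB: posterior weight 1/2.
Sum the posterior weight over pairs where Carmen is BO: 1/2.

1/2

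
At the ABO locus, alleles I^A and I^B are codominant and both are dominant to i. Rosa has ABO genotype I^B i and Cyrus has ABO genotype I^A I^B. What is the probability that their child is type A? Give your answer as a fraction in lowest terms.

ABO cross I^B i × I^A I^B → offspring phenotypes: 1/4 A, 1/2 B, 1/4 AB.
So P(type A) = 1/4.

1/4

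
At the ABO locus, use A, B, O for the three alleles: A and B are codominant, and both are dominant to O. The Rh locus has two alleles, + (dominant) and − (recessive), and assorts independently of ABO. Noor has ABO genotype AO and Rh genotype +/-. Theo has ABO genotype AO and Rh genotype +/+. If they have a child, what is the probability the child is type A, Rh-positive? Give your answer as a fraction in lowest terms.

3/4

ABO cross AO × AO → offspring phenotypes: 1/4 O, 3/4 A.
Rh cross +/- × +/+ → 1 Rh+.
Independent loci: P(type A, Rh-positive) = 3/4 × 1 = 3/4.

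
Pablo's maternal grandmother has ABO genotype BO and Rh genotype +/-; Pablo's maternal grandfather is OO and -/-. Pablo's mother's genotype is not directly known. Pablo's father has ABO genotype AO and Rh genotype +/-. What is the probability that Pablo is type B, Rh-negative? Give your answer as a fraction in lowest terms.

3/64

Pablo's mother's ABO genotype from BO × OO: 1/2 BO, 1/2 OO.
Crossing each possibility with the father AO and summing P(type B): 1/2·1/4 + 1/2·0 = 1/8.
Similarly for Rh via the mother's Rh distribution: P(Rh-) = 3/8.
Independent loci: 1/8 × 3/8 = 3/64.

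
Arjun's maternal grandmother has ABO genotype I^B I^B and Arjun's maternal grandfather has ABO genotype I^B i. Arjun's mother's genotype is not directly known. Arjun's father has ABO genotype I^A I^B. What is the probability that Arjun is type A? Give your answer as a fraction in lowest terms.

Arjun's mother's ABO genotype from I^B I^B × I^B i: 1/2 I^B I^B, 1/2 I^B i.
Crossing each possibility with the father I^A I^B and summing P(type A): 1/2·0 + 1/2·1/4 = 1/8.

1/8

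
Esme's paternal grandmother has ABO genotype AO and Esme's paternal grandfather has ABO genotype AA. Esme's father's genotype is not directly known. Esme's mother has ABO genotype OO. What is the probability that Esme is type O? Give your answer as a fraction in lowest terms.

Esme's father's ABO genotype from AO × AA: 1/2 AA, 1/2 AO.
Crossing each possibility with the mother OO and summing P(type O): 1/2·0 + 1/2·1/2 = 1/4.

1/4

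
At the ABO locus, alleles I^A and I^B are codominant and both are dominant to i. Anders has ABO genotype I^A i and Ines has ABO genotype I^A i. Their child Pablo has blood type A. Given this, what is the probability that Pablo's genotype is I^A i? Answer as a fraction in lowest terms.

2/3

Cross I^A i × I^A i → 1/4 I^A I^A, 1/2 I^A i, 1/4 i i.
Type-A genotypes among offspring: I^A I^A (1/4), I^A i (1/2); total 3/4.
P(I^A i | type A) = (1/2) / (3/4) = 2/3.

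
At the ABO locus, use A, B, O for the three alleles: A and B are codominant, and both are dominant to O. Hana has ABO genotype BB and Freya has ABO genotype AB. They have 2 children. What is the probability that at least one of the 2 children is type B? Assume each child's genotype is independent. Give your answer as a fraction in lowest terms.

ABO cross BB × AB → 1/2 B, 1/2 AB.
So P(type B) = 1/2 per child.
P(none) = (1/2)^2 = 1/4; P(at least one) = 1 − 1/4 = 3/4.

3/4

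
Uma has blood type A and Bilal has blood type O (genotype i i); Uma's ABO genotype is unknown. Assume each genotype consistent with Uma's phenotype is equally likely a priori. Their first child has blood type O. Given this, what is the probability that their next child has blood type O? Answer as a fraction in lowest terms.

1/2

Possible genotypes: Uma ∈ {I^A I^A, I^A i}; Bilal ∈ {i i}.
Weight each parental genotype pair by prior × P(type-O child):
  I^A i × i i: posterior weight 1; P(next child type O) = 1/2.
Weighted sum = 1/2.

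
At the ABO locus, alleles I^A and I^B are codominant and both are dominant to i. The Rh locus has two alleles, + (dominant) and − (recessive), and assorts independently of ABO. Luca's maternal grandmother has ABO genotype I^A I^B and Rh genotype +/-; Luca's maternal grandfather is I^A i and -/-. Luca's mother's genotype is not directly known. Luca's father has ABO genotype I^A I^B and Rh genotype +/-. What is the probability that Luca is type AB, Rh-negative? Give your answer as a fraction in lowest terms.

9/64

Luca's mother's ABO genotype from I^A I^B × I^A i: 1/4 I^A I^A, 1/4 I^A I^B, 1/4 I^A i, 1/4 I^B i.
Crossing each possibility with the father I^A I^B and summing P(type AB): 1/4·1/2 + 1/4·1/2 + 1/4·1/4 + 1/4·1/4 = 3/8.
Similarly for Rh via the mother's Rh distribution: P(Rh-) = 3/8.
Independent loci: 3/8 × 3/8 = 9/64.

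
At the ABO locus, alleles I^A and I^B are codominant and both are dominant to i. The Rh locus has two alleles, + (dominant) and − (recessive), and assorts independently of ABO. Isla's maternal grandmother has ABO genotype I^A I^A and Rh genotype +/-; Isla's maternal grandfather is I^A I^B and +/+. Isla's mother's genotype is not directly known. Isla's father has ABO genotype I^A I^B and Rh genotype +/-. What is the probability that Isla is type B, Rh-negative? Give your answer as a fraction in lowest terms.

Isla's mother's ABO genotype from I^A I^A × I^A I^B: 1/2 I^A I^A, 1/2 I^A I^B.
Crossing each possibility with the father I^A I^B and summing P(type B): 1/2·0 + 1/2·1/4 = 1/8.
Similarly for Rh via the mother's Rh distribution: P(Rh-) = 1/8.
Independent loci: 1/8 × 1/8 = 1/64.

1/64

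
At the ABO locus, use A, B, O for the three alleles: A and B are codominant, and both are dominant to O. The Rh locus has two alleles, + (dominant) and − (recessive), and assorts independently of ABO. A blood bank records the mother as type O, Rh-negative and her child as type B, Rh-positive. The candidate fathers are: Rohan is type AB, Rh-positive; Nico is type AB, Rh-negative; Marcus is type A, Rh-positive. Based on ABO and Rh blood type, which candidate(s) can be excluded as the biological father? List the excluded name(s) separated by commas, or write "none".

Nico, Marcus

A candidate is excluded only if no genotype consistent with his phenotype could produce a type B, Rh-positive child with a type O, Rh-negative mother.
Nico (type AB, Rh-): no genotype consistent with that phenotype can produce a type-B Rh+ child with a type-O mother.
Marcus (type A, Rh+): no genotype consistent with that phenotype can produce a type-B Rh+ child with a type-O mother.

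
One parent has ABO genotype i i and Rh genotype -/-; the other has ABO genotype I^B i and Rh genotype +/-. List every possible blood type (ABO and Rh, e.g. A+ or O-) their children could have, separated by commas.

Gametes from i i × I^B i give offspring ABO genotypes I^B i, i i, i.e. phenotypes O, B.
Rh cross -/- × +/- → phenotypes Rh+, Rh-.
Combining independently: O+, O-, B+, B-.

O+, O-, B+, B-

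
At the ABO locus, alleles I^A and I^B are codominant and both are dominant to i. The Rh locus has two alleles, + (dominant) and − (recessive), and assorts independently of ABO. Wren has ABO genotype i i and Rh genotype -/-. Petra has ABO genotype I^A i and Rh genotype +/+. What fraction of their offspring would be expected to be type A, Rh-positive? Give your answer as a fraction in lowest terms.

1/2

ABO cross i i × I^A i → offspring phenotypes: 1/2 O, 1/2 A.
Rh cross -/- × +/+ → 1 Rh+.
Independent loci: P(type A, Rh-positive) = 1/2 × 1 = 1/2.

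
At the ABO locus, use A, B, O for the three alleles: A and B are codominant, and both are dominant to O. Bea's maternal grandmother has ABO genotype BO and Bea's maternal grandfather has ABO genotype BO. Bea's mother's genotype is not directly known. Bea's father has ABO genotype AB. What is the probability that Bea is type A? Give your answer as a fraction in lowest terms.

1/4

Bea's mother's ABO genotype from BO × BO: 1/4 BB, 1/2 BO, 1/4 OO.
Crossing each possibility with the father AB and summing P(type A): 1/4·0 + 1/2·1/4 + 1/4·1/2 = 1/4.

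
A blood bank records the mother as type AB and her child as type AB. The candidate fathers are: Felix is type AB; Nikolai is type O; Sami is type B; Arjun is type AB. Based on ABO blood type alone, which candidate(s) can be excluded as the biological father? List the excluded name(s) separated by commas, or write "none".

Nikolai

A candidate is excluded only if no genotype consistent with his phenotype could produce a type AB child with a type AB mother.
Nikolai (type O): no genotype consistent with that phenotype can produce a type-AB child with a type-AB mother.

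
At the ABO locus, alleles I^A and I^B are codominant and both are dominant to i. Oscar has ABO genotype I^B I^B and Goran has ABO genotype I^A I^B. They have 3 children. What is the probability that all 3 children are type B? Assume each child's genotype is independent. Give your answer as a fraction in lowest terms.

1/8

ABO cross I^B I^B × I^A I^B → 1/2 B, 1/2 AB.
So P(type B) = 1/2 per child.
All 3 independent: (1/2)^3 = 1/8.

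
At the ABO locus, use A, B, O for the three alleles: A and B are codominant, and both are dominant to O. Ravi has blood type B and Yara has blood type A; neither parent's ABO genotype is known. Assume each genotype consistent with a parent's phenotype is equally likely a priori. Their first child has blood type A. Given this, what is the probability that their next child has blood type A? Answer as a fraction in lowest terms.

Possible genotypes: Ravi ∈ {BB, BO}; Yara ∈ {AA, AO}.
Weight each parental genotype pair by prior × P(type-A child):
  BO × AA: posterior weight 2/3; P(next child type A) = 1/2.
  BO × AO: posterior weight 1/3; P(next child type A) = 1/4.
Weighted sum = 5/12.

5/12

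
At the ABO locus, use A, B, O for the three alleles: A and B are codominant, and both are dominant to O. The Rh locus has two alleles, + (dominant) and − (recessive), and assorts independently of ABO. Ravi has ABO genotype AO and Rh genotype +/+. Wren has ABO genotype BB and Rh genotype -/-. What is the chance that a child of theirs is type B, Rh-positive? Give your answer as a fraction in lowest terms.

ABO cross AO × BB → offspring phenotypes: 1/2 B, 1/2 AB.
Rh cross +/+ × -/- → 1 Rh+.
Independent loci: P(type B, Rh-positive) = 1/2 × 1 = 1/2.

1/2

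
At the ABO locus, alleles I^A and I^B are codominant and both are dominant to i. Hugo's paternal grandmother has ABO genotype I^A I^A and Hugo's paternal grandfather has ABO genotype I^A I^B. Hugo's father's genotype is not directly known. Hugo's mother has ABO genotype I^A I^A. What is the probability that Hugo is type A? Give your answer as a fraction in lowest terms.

3/4

Hugo's father's ABO genotype from I^A I^A × I^A I^B: 1/2 I^A I^A, 1/2 I^A I^B.
Crossing each possibility with the mother I^A I^A and summing P(type A): 1/2·1 + 1/2·1/2 = 3/4.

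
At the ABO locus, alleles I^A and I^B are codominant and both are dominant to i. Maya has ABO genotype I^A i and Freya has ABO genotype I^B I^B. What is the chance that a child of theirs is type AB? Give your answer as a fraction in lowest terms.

1/2

ABO cross I^A i × I^B I^B → offspring phenotypes: 1/2 B, 1/2 AB.
So P(type AB) = 1/2.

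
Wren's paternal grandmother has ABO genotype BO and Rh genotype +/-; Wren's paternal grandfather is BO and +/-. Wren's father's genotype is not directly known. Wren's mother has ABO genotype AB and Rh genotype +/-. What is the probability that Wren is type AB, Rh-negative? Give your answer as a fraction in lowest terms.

1/16

Wren's father's ABO genotype from BO × BO: 1/4 BB, 1/2 BO, 1/4 OO.
Crossing each possibility with the mother AB and summing P(type AB): 1/4·1/2 + 1/2·1/4 + 1/4·0 = 1/4.
Similarly for Rh via the father's Rh distribution: P(Rh-) = 1/4.
Independent loci: 1/4 × 1/4 = 1/16.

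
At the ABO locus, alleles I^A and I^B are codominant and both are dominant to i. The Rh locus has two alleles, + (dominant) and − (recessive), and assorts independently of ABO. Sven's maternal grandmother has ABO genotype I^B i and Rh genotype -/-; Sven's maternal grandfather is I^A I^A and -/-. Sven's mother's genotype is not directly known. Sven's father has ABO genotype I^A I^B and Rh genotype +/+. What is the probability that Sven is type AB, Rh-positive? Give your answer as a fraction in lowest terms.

3/8

Sven's mother's ABO genotype from I^B i × I^A I^A: 1/2 I^A I^B, 1/2 I^A i.
Crossing each possibility with the father I^A I^B and summing P(type AB): 1/2·1/2 + 1/2·1/4 = 3/8.
Similarly for Rh via the mother's Rh distribution: P(Rh+) = 1.
Independent loci: 3/8 × 1 = 3/8.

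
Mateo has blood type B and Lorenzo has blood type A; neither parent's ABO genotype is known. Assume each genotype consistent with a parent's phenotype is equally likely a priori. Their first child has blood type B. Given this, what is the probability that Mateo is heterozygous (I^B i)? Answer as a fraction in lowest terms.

1/3

Possible genotypes: Mateo ∈ {I^B I^B, I^B i}; Lorenzo ∈ {I^A I^A, I^A i}.
Weight each parental genotype pair by prior × P(type-B child):
  I^B I^B × I^A i: posterior weight 2/3.
  I^B i × I^A i: posterior weight 1/3.
Sum the posterior weight over pairs where Mateo is I^B i: 1/3.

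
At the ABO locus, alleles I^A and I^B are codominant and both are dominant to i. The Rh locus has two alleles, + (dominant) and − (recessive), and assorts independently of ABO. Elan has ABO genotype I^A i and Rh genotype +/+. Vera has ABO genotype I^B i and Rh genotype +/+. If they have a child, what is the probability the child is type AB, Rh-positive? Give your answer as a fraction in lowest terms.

ABO cross I^A i × I^B i → offspring phenotypes: 1/4 O, 1/4 A, 1/4 B, 1/4 AB.
Rh cross +/+ × +/+ → 1 Rh+.
Independent loci: P(type AB, Rh-positive) = 1/4 × 1 = 1/4.

1/4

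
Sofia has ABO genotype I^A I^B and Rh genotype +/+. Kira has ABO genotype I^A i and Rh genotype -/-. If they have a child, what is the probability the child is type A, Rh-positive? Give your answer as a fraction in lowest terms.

1/2

ABO cross I^A I^B × I^A i → offspring phenotypes: 1/2 A, 1/4 B, 1/4 AB.
Rh cross +/+ × -/- → 1 Rh+.
Independent loci: P(type A, Rh-positive) = 1/2 × 1 = 1/2.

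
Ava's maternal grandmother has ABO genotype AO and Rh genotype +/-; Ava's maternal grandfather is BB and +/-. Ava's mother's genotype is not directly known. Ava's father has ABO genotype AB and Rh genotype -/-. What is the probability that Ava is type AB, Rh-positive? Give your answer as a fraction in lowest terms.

Ava's mother's ABO genotype from AO × BB: 1/2 AB, 1/2 BO.
Crossing each possibility with the father AB and summing P(type AB): 1/2·1/2 + 1/2·1/4 = 3/8.
Similarly for Rh via the mother's Rh distribution: P(Rh+) = 1/2.
Independent loci: 3/8 × 1/2 = 3/16.

3/16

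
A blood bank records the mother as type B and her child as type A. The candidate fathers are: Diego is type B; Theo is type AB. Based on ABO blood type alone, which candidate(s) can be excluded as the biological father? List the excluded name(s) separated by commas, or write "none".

Diego

A candidate is excluded only if no genotype consistent with his phenotype could produce a type A child with a type B mother.
Diego (type B): no genotype consistent with that phenotype can produce a type-A child with a type-B mother.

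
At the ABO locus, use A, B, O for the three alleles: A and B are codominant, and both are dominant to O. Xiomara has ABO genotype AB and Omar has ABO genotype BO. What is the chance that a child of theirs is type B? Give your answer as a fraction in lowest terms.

ABO cross AB × BO → offspring phenotypes: 1/4 A, 1/2 B, 1/4 AB.
So P(type B) = 1/2.

1/2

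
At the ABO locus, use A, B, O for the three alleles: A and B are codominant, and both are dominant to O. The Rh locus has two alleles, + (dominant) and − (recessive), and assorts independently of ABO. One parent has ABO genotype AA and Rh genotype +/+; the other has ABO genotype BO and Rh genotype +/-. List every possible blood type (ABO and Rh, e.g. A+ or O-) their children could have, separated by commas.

Gametes from AA × BO give offspring ABO genotypes AB, AO, i.e. phenotypes A, AB.
Rh cross +/+ × +/- → phenotypes Rh+.
Combining independently: A+, AB+.

A+, AB+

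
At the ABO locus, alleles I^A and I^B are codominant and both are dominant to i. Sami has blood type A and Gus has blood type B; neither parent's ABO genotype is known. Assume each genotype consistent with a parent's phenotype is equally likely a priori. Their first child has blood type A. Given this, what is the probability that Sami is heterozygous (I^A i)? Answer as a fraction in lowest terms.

1/3

Possible genotypes: Sami ∈ {I^A I^A, I^A i}; Gus ∈ {I^B I^B, I^B i}.
Weight each parental genotype pair by prior × P(type-A child):
  I^A I^A × I^B i: posterior weight 2/3.
  I^A i × I^B i: posterior weight 1/3.
Sum the posterior weight over pairs where Sami is I^A i: 1/3.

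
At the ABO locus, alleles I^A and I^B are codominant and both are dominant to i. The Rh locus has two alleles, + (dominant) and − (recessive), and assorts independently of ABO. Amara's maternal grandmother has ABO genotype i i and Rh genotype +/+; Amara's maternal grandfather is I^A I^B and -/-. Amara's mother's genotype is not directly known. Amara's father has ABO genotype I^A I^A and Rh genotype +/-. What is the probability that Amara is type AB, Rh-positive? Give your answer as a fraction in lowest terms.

3/16

Amara's mother's ABO genotype from i i × I^A I^B: 1/2 I^A i, 1/2 I^B i.
Crossing each possibility with the father I^A I^A and summing P(type AB): 1/2·0 + 1/2·1/2 = 1/4.
Similarly for Rh via the mother's Rh distribution: P(Rh+) = 3/4.
Independent loci: 1/4 × 3/4 = 3/16.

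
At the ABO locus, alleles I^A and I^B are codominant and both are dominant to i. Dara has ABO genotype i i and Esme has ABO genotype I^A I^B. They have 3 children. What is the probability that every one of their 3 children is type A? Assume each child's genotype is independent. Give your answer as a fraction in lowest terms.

1/8

ABO cross i i × I^A I^B → 1/2 A, 1/2 B.
So P(type A) = 1/2 per child.
All 3 independent: (1/2)^3 = 1/8.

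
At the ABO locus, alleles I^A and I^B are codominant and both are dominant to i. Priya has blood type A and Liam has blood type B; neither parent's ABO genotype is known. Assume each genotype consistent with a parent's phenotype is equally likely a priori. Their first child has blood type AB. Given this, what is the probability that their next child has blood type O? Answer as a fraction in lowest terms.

1/36

Possible genotypes: Priya ∈ {I^A I^A, I^A i}; Liam ∈ {I^B I^B, I^B i}.
Weight each parental genotype pair by prior × P(type-AB child):
  I^A I^A × I^B I^B: posterior weight 4/9; P(next child type O) = 0.
  I^A I^A × I^B i: posterior weight 2/9; P(next child type O) = 0.
  I^A i × I^B I^B: posterior weight 2/9; P(next child type O) = 0.
  I^A i × I^B i: posterior weight 1/9; P(next child type O) = 1/4.
Weighted sum = 1/36.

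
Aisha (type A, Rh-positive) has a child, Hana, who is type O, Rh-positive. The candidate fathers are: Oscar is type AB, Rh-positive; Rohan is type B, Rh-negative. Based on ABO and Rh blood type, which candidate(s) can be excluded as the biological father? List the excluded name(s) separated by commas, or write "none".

A candidate is excluded only if no genotype consistent with his phenotype could produce a type O, Rh-positive child with a type A, Rh-positive mother.
Oscar (type AB, Rh+): no genotype consistent with that phenotype can produce a type-O Rh+ child with a type-A mother.

Oscar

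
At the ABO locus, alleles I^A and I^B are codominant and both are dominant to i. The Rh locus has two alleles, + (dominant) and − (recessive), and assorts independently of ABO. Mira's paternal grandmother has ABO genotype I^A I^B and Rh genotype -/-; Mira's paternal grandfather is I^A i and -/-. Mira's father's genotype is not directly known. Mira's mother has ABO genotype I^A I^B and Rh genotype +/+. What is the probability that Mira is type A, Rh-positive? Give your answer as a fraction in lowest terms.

3/8

Mira's father's ABO genotype from I^A I^B × I^A i: 1/4 I^A I^A, 1/4 I^A I^B, 1/4 I^A i, 1/4 I^B i.
Crossing each possibility with the mother I^A I^B and summing P(type A): 1/4·1/2 + 1/4·1/4 + 1/4·1/2 + 1/4·1/4 = 3/8.
Similarly for Rh via the father's Rh distribution: P(Rh+) = 1.
Independent loci: 3/8 × 1 = 3/8.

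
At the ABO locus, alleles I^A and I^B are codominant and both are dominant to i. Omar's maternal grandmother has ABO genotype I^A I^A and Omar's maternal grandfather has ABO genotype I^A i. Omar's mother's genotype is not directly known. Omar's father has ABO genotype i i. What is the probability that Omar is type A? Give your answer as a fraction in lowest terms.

Omar's mother's ABO genotype from I^A I^A × I^A i: 1/2 I^A I^A, 1/2 I^A i.
Crossing each possibility with the father i i and summing P(type A): 1/2·1 + 1/2·1/2 = 3/4.

3/4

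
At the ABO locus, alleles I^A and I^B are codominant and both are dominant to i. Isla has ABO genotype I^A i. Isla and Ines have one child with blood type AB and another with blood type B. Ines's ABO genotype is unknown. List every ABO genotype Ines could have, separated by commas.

For each candidate genotype of Ines, check whether crossing it with I^A i can produce every observed child phenotype.
  I^A I^A → possible child types {A} ✗
  I^A I^B → possible child types {A, B, AB} ✓
  I^A i → possible child types {O, A} ✗
  I^B I^B → possible child types {B, AB} ✓
  I^B i → possible child types {O, A, B, AB} ✓
  i i → possible child types {O, A} ✗

I^A I^B, I^B I^B, I^B i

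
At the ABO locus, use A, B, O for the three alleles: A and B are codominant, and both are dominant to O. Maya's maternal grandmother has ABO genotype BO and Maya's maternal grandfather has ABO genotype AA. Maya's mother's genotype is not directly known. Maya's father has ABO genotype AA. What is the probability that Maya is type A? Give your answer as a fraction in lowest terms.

Maya's mother's ABO genotype from BO × AA: 1/2 AB, 1/2 AO.
Crossing each possibility with the father AA and summing P(type A): 1/2·1/2 + 1/2·1 = 3/4.

3/4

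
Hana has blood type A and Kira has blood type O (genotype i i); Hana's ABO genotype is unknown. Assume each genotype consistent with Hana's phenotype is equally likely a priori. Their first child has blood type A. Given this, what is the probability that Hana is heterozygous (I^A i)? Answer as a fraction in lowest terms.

Possible genotypes: Hana ∈ {I^A I^A, I^A i}; Kira ∈ {i i}.
Weight each parental genotype pair by prior × P(type-A child):
  I^A I^A × i i: posterior weight 2/3.
  I^A i × i i: posterior weight 1/3.
Sum the posterior weight over pairs where Hana is I^A i: 1/3.

1/3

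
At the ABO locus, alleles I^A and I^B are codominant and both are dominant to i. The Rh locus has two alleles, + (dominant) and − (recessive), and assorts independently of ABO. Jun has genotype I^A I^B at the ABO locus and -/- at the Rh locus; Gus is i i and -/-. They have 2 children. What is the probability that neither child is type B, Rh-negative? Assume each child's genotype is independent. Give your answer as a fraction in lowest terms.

ABO cross I^A I^B × i i → 1/2 A, 1/2 B.
Rh cross -/- × -/- → 1 Rh-; so P(type B, Rh-negative) = 1/2 × 1 = 1/2 per child.
P(not type B, Rh-negative) = 1/2 for one child; (1/2)^2 = 1/4.

1/4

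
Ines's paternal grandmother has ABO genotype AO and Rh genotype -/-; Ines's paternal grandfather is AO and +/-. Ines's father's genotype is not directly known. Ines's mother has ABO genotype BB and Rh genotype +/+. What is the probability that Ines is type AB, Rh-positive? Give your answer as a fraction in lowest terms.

1/2

Ines's father's ABO genotype from AO × AO: 1/4 AA, 1/2 AO, 1/4 OO.
Crossing each possibility with the mother BB and summing P(type AB): 1/4·1 + 1/2·1/2 + 1/4·0 = 1/2.
Similarly for Rh via the father's Rh distribution: P(Rh+) = 1.
Independent loci: 1/2 × 1 = 1/2.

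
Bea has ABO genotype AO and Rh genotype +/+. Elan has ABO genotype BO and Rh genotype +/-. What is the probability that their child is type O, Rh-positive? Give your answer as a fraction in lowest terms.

ABO cross AO × BO → offspring phenotypes: 1/4 O, 1/4 A, 1/4 B, 1/4 AB.
Rh cross +/+ × +/- → 1 Rh+.
Independent loci: P(type O, Rh-positive) = 1/4 × 1 = 1/4.

1/4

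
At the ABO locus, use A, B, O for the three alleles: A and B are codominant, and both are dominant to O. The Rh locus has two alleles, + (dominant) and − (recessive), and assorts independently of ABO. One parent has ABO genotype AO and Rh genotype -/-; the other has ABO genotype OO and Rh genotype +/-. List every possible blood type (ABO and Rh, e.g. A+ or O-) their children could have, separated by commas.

Gametes from AO × OO give offspring ABO genotypes AO, OO, i.e. phenotypes O, A.
Rh cross -/- × +/- → phenotypes Rh+, Rh-.
Combining independently: O+, O-, A+, A-.

O+, O-, A+, A-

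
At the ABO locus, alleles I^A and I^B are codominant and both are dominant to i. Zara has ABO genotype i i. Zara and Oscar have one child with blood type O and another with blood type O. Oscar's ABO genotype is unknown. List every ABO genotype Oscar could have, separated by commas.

For each candidate genotype of Oscar, check whether crossing it with i i can produce every observed child phenotype.
  I^A I^A → possible child types {A} ✗
  I^A I^B → possible child types {A, B} ✗
  I^A i → possible child types {O, A} ✓
  I^B I^B → possible child types {B} ✗
  I^B i → possible child types {O, B} ✓
  i i → possible child types {O} ✓

I^A i, I^B i, i i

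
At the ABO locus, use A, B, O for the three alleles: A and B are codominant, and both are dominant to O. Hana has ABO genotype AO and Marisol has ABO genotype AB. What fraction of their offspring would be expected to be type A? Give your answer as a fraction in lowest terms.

ABO cross AO × AB → offspring phenotypes: 1/2 A, 1/4 B, 1/4 AB.
So P(type A) = 1/2.

1/2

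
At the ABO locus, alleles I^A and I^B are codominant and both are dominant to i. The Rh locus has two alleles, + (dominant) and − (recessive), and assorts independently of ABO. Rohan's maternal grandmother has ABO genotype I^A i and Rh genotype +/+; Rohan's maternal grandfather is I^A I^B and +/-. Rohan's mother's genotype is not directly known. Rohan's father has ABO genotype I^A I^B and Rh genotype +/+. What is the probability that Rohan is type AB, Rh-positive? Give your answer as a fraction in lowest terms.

3/8

Rohan's mother's ABO genotype from I^A i × I^A I^B: 1/4 I^A I^A, 1/4 I^A I^B, 1/4 I^A i, 1/4 I^B i.
Crossing each possibility with the father I^A I^B and summing P(type AB): 1/4·1/2 + 1/4·1/2 + 1/4·1/4 + 1/4·1/4 = 3/8.
Similarly for Rh via the mother's Rh distribution: P(Rh+) = 1.
Independent loci: 3/8 × 1 = 3/8.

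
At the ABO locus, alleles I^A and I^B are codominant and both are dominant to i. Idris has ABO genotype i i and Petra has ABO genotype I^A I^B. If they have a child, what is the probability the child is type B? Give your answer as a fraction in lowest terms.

ABO cross i i × I^A I^B → offspring phenotypes: 1/2 A, 1/2 B.
So P(type B) = 1/2.

1/2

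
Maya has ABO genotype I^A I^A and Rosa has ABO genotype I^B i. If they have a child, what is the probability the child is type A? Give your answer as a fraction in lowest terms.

ABO cross I^A I^A × I^B i → offspring phenotypes: 1/2 A, 1/2 AB.
So P(type A) = 1/2.

1/2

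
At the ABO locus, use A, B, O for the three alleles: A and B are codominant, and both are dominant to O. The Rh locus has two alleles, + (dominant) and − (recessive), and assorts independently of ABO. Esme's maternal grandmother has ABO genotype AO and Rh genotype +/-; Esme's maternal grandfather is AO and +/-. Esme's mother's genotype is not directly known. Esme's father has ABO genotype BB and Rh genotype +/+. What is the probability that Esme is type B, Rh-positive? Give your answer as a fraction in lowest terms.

Esme's mother's ABO genotype from AO × AO: 1/4 AA, 1/2 AO, 1/4 OO.
Crossing each possibility with the father BB and summing P(type B): 1/4·0 + 1/2·1/2 + 1/4·1 = 1/2.
Similarly for Rh via the mother's Rh distribution: P(Rh+) = 1.
Independent loci: 1/2 × 1 = 1/2.

1/2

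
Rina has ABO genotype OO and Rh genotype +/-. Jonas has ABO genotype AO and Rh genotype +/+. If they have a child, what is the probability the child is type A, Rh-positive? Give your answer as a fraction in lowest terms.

1/2

ABO cross OO × AO → offspring phenotypes: 1/2 O, 1/2 A.
Rh cross +/- × +/+ → 1 Rh+.
Independent loci: P(type A, Rh-positive) = 1/2 × 1 = 1/2.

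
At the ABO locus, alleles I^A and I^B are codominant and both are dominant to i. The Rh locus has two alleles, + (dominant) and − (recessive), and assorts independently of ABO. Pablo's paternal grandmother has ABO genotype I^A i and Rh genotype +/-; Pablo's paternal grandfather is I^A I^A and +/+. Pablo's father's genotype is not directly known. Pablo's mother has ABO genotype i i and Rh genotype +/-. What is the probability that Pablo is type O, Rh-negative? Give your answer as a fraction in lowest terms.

1/32

Pablo's father's ABO genotype from I^A i × I^A I^A: 1/2 I^A I^A, 1/2 I^A i.
Crossing each possibility with the mother i i and summing P(type O): 1/2·0 + 1/2·1/2 = 1/4.
Similarly for Rh via the father's Rh distribution: P(Rh-) = 1/8.
Independent loci: 1/4 × 1/8 = 1/32.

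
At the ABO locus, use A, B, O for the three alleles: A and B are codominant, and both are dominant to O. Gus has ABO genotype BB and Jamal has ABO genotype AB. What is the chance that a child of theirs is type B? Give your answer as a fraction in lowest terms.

1/2

ABO cross BB × AB → offspring phenotypes: 1/2 B, 1/2 AB.
So P(type B) = 1/2.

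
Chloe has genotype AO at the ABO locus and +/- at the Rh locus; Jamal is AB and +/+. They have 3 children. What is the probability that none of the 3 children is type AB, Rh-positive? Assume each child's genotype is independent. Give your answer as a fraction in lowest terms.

ABO cross AO × AB → 1/2 A, 1/4 B, 1/4 AB.
Rh cross +/- × +/+ → 1 Rh+; so P(type AB, Rh-positive) = 1/4 × 1 = 1/4 per child.
P(not type AB, Rh-positive) = 3/4 for one child; (3/4)^3 = 27/64.

27/64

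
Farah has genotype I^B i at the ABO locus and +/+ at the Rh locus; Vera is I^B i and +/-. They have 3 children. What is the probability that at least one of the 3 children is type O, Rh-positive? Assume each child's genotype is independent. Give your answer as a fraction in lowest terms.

37/64

ABO cross I^B i × I^B i → 1/4 O, 3/4 B.
Rh cross +/+ × +/- → 1 Rh+; so P(type O, Rh-positive) = 1/4 × 1 = 1/4 per child.
P(none) = (3/4)^3 = 27/64; P(at least one) = 1 − 27/64 = 37/64.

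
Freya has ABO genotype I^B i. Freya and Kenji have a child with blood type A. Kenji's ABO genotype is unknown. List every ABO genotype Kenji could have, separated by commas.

For each candidate genotype of Kenji, check whether crossing it with I^B i can produce every observed child phenotype.
  I^A I^A → possible child types {A, AB} ✓
  I^A I^B → possible child types {A, B, AB} ✓
  I^A i → possible child types {O, A, B, AB} ✓
  I^B I^B → possible child types {B} ✗
  I^B i → possible child types {O, B} ✗
  i i → possible child types {O, B} ✗

I^A I^A, I^A I^B, I^A i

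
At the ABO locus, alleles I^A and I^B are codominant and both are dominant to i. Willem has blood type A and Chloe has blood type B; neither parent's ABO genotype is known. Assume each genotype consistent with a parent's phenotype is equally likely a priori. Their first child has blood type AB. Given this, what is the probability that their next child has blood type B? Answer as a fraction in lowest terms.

5/36

Possible genotypes: Willem ∈ {I^A I^A, I^A i}; Chloe ∈ {I^B I^B, I^B i}.
Weight each parental genotype pair by prior × P(type-AB child):
  I^A I^A × I^B I^B: posterior weight 4/9; P(next child type B) = 0.
  I^A I^A × I^B i: posterior weight 2/9; P(next child type B) = 0.
  I^A i × I^B I^B: posterior weight 2/9; P(next child type B) = 1/2.
  I^A i × I^B i: posterior weight 1/9; P(next child type B) = 1/4.
Weighted sum = 5/36.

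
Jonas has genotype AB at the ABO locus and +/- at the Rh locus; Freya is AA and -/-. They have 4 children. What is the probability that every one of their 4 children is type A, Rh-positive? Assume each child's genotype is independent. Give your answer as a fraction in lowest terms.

ABO cross AB × AA → 1/2 A, 1/2 AB.
Rh cross +/- × -/- → 1/2 Rh+, 1/2 Rh-; so P(type A, Rh-positive) = 1/2 × 1/2 = 1/4 per child.
All 4 independent: (1/4)^4 = 1/256.

1/256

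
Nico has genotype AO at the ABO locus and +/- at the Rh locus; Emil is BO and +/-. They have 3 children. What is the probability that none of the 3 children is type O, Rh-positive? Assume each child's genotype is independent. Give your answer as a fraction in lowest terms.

ABO cross AO × BO → 1/4 O, 1/4 A, 1/4 B, 1/4 AB.
Rh cross +/- × +/- → 3/4 Rh+, 1/4 Rh-; so P(type O, Rh-positive) = 1/4 × 3/4 = 3/16 per child.
P(not type O, Rh-positive) = 13/16 for one child; (13/16)^3 = 2197/4096.

2197/4096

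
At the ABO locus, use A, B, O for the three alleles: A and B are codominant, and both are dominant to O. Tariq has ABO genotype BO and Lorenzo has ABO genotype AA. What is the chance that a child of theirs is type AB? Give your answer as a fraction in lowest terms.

1/2

ABO cross BO × AA → offspring phenotypes: 1/2 A, 1/2 AB.
So P(type AB) = 1/2.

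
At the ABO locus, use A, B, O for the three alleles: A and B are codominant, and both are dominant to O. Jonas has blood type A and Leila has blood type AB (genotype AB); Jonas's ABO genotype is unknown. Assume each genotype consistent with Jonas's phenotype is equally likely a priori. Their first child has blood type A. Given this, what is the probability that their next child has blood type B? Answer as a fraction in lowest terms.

1/8

Possible genotypes: Jonas ∈ {AA, AO}; Leila ∈ {AB}.
Weight each parental genotype pair by prior × P(type-A child):
  AA × AB: posterior weight 1/2; P(next child type B) = 0.
  AO × AB: posterior weight 1/2; P(next child type B) = 1/4.
Weighted sum = 1/8.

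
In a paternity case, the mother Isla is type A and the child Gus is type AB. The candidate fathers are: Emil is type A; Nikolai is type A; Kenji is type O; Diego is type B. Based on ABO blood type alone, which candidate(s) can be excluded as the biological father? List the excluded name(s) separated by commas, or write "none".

A candidate is excluded only if no genotype consistent with his phenotype could produce a type AB child with a type A mother.
Emil (type A): no genotype consistent with that phenotype can produce a type-AB child with a type-A mother.
Nikolai (type A): no genotype consistent with that phenotype can produce a type-AB child with a type-A mother.
Kenji (type O): no genotype consistent with that phenotype can produce a type-AB child with a type-A mother.

Emil, Nikolai, Kenji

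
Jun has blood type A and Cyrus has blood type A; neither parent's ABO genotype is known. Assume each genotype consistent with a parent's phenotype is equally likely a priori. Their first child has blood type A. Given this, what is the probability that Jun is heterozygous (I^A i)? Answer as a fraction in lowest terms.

7/15

Possible genotypes: Jun ∈ {I^A I^A, I^A i}; Cyrus ∈ {I^A I^A, I^A i}.
Weight each parental genotype pair by prior × P(type-A child):
  I^A I^A × I^A I^A: posterior weight 4/15.
  I^A I^A × I^A i: posterior weight 4/15.
  I^A i × I^A I^A: posterior weight 4/15.
  I^A i × I^A i: posterior weight 1/5.
Sum the posterior weight over pairs where Jun is I^A i: 7/15.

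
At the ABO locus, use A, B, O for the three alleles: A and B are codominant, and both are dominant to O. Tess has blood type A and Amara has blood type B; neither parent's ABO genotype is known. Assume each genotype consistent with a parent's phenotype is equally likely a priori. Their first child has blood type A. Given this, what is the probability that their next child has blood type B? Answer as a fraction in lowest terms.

1/12

Possible genotypes: Tess ∈ {AA, AO}; Amara ∈ {BB, BO}.
Weight each parental genotype pair by prior × P(type-A child):
  AA × BO: posterior weight 2/3; P(next child type B) = 0.
  AO × BO: posterior weight 1/3; P(next child type B) = 1/4.
Weighted sum = 1/12.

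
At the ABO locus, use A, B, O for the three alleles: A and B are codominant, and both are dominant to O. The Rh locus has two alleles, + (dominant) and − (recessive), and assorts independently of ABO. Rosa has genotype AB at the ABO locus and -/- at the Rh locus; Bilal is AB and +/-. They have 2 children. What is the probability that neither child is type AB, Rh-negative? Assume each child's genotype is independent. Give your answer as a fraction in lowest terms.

ABO cross AB × AB → 1/4 A, 1/4 B, 1/2 AB.
Rh cross -/- × +/- → 1/2 Rh+, 1/2 Rh-; so P(type AB, Rh-negative) = 1/2 × 1/2 = 1/4 per child.
P(not type AB, Rh-negative) = 3/4 for one child; (3/4)^2 = 9/16.

9/16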